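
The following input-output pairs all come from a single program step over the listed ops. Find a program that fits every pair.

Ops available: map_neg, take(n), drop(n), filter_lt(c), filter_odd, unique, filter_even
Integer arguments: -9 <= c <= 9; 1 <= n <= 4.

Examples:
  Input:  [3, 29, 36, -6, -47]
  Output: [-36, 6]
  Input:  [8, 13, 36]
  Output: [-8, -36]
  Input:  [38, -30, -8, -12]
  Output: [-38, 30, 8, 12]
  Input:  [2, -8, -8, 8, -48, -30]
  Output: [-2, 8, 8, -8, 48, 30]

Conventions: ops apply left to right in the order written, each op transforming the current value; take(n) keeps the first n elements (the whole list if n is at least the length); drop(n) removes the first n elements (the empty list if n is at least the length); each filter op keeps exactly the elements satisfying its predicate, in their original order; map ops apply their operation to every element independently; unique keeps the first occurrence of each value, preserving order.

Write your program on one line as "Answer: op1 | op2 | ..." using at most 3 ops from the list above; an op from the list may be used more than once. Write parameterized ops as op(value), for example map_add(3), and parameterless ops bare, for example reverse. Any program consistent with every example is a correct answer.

map_neg | filter_even

Check, running the answer program on each example:
  [3, 29, 36, -6, -47] -> [-3, -29, -36, 6, 47] -> [-36, 6]
  [8, 13, 36] -> [-8, -13, -36] -> [-8, -36]
  [38, -30, -8, -12] -> [-38, 30, 8, 12] -> [-38, 30, 8, 12]
  [2, -8, -8, 8, -48, -30] -> [-2, 8, 8, -8, 48, 30] -> [-2, 8, 8, -8, 48, 30]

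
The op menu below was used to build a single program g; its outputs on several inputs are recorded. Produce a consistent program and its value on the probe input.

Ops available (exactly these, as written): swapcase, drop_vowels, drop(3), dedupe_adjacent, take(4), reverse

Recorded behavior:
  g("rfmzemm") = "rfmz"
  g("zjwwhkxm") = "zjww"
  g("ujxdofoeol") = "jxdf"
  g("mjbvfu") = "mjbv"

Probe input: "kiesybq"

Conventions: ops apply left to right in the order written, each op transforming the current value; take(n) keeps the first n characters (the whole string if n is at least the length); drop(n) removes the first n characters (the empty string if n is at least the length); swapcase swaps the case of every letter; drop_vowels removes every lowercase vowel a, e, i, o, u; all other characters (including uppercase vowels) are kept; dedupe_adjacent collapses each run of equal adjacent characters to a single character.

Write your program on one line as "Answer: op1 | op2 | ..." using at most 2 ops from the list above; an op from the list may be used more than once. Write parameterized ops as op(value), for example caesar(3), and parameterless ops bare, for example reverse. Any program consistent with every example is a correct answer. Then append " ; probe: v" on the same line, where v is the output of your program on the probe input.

drop_vowels | take(4) ; probe: "ksyb"

Check, running the answer program on each example:
  "rfmzemm" -> "rfmzmm" -> "rfmz"
  "zjwwhkxm" -> "zjwwhkxm" -> "zjww"
  "ujxdofoeol" -> "jxdfl" -> "jxdf"
  "mjbvfu" -> "mjbvf" -> "mjbv"
  probe: "kiesybq" -> "ksybq" -> "ksyb"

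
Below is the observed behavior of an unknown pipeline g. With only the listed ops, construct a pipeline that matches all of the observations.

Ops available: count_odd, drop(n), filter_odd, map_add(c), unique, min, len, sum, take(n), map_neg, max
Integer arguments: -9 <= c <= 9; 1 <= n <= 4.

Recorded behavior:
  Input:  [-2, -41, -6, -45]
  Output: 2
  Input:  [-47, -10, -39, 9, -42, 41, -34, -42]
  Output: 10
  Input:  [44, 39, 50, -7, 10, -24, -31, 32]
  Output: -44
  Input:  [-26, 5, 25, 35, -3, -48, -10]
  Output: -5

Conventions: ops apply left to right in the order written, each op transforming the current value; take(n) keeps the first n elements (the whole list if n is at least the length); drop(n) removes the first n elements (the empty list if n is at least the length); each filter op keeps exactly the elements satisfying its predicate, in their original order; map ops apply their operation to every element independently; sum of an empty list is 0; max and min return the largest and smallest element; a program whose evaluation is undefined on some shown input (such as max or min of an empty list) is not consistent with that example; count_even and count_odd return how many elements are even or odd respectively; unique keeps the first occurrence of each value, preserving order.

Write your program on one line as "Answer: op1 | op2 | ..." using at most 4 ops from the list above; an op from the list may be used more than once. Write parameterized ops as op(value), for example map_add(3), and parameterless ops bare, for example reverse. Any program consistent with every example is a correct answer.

unique | map_neg | take(2) | min

Check, running the answer program on each example:
  [-2, -41, -6, -45] -> [-2, -41, -6, -45] -> [2, 41, 6, 45] -> [2, 41] -> 2
  [-47, -10, -39, 9, -42, 41, -34, -42] -> [-47, -10, -39, 9, -42, 41, -34] -> [47, 10, 39, -9, 42, -41, 34] -> [47, 10] -> 10
  [44, 39, 50, -7, 10, -24, -31, 32] -> [44, 39, 50, -7, 10, -24, -31, 32] -> [-44, -39, -50, 7, -10, 24, 31, -32] -> [-44, -39] -> -44
  [-26, 5, 25, 35, -3, -48, -10] -> [-26, 5, 25, 35, -3, -48, -10] -> [26, -5, -25, -35, 3, 48, 10] -> [26, -5] -> -5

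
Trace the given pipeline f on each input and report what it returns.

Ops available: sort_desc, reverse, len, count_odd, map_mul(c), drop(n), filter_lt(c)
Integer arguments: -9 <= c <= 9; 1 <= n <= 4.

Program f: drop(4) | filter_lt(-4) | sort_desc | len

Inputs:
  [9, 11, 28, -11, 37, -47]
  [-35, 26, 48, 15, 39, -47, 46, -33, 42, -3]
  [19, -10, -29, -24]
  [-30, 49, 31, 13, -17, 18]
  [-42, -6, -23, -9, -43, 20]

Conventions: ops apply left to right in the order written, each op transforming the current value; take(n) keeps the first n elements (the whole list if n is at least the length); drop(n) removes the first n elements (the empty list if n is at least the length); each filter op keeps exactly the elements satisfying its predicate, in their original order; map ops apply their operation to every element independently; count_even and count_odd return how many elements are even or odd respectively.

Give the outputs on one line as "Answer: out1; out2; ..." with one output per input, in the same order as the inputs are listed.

1; 2; 0; 1; 1

Execution, op by op:
  [9, 11, 28, -11, 37, -47] -> [37, -47] -> [-47] -> [-47] -> 1
  [-35, 26, 48, 15, 39, -47, 46, -33, 42, -3] -> [39, -47, 46, -33, 42, -3] -> [-47, -33] -> [-33, -47] -> 2
  [19, -10, -29, -24] -> [] -> [] -> [] -> 0
  [-30, 49, 31, 13, -17, 18] -> [-17, 18] -> [-17] -> [-17] -> 1
  [-42, -6, -23, -9, -43, 20] -> [-43, 20] -> [-43] -> [-43] -> 1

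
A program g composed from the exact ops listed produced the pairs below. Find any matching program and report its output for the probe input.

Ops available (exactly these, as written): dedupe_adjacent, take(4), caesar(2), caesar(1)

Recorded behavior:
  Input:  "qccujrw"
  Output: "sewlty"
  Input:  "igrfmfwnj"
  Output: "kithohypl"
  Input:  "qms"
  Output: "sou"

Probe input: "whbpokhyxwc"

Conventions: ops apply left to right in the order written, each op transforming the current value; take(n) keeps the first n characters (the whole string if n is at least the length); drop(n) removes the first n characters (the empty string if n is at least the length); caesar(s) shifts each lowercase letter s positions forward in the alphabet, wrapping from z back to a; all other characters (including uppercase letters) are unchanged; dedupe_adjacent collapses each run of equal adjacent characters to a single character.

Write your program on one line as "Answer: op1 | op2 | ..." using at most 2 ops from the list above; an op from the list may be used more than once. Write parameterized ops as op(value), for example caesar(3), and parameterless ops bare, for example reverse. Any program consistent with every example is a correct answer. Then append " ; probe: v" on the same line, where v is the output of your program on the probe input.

dedupe_adjacent | caesar(2) ; probe: "yjdrqmjazye"

Check, running the answer program on each example:
  "qccujrw" -> "qcujrw" -> "sewlty"
  "igrfmfwnj" -> "igrfmfwnj" -> "kithohypl"
  "qms" -> "qms" -> "sou"
  probe: "whbpokhyxwc" -> "whbpokhyxwc" -> "yjdrqmjazye"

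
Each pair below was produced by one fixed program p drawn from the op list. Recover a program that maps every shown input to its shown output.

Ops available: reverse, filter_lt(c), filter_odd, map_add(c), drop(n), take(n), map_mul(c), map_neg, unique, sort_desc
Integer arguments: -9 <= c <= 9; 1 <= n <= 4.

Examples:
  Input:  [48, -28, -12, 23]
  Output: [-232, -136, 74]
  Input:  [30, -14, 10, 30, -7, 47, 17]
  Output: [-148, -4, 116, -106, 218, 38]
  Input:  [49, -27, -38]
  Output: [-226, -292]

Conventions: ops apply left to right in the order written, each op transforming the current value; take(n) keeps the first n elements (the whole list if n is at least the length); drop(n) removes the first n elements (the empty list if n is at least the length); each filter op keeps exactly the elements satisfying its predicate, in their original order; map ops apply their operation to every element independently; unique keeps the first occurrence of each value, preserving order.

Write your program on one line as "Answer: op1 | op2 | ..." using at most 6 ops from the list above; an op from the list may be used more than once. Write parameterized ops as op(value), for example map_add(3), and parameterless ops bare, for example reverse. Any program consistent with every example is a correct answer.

map_add(-9) | map_mul(6) | drop(1) | map_add(-3) | map_add(-7)

Check, running the answer program on each example:
  [48, -28, -12, 23] -> [39, -37, -21, 14] -> [234, -222, -126, 84] -> [-222, -126, 84] -> [-225, -129, 81] -> [-232, -136, 74]
  [30, -14, 10, 30, -7, 47, 17] -> [21, -23, 1, 21, -16, 38, 8] -> [126, -138, 6, 126, -96, 228, 48] -> [-138, 6, 126, -96, 228, 48] -> [-141, 3, 123, -99, 225, 45] -> [-148, -4, 116, -106, 218, 38]
  [49, -27, -38] -> [40, -36, -47] -> [240, -216, -282] -> [-216, -282] -> [-219, -285] -> [-226, -292]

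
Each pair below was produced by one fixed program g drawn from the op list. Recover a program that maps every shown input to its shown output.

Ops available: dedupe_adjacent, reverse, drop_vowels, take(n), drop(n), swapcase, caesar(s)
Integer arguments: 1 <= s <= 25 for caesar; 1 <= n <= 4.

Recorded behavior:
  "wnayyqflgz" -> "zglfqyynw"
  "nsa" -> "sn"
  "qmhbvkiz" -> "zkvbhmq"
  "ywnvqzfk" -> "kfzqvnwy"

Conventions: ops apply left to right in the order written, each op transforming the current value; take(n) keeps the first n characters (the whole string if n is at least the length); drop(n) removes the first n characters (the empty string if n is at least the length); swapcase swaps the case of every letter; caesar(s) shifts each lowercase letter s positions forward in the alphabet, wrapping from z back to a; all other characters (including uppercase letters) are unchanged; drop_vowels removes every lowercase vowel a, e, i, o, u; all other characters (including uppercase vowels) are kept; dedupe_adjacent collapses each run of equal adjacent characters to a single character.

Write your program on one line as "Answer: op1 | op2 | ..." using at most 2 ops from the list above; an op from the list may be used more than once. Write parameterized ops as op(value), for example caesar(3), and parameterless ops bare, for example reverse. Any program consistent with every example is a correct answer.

drop_vowels | reverse

Check, running the answer program on each example:
  "wnayyqflgz" -> "wnyyqflgz" -> "zglfqyynw"
  "nsa" -> "ns" -> "sn"
  "qmhbvkiz" -> "qmhbvkz" -> "zkvbhmq"
  "ywnvqzfk" -> "ywnvqzfk" -> "kfzqvnwy"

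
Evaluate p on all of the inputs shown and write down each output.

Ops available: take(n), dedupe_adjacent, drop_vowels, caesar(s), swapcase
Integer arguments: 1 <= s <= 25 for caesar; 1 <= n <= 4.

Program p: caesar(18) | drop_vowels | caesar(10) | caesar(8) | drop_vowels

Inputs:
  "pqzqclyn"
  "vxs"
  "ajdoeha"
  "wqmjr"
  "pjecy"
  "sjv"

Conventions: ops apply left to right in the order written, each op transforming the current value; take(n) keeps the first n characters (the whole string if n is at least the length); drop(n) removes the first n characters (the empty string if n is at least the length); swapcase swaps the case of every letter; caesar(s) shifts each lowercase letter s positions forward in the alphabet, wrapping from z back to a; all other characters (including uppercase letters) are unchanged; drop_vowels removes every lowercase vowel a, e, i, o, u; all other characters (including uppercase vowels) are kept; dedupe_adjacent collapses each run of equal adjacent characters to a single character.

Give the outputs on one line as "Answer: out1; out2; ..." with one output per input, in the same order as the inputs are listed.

Execution, op by op:
  "pqzqclyn" -> "hiriudqf" -> "hrdqf" -> "rbnap" -> "zjvix" -> "zjvx"
  "vxs" -> "npk" -> "npk" -> "xzu" -> "fhc" -> "fhc"
  "ajdoeha" -> "sbvgwzs" -> "sbvgwzs" -> "clfqgjc" -> "ktnyork" -> "ktnyrk"
  "wqmjr" -> "oiebj" -> "bj" -> "lt" -> "tb" -> "tb"
  "pjecy" -> "hbwuq" -> "hbwq" -> "rlga" -> "ztoi" -> "zt"
  "sjv" -> "kbn" -> "kbn" -> "ulx" -> "ctf" -> "ctf"

"zjvx"; "fhc"; "ktnyrk"; "tb"; "zt"; "ctf"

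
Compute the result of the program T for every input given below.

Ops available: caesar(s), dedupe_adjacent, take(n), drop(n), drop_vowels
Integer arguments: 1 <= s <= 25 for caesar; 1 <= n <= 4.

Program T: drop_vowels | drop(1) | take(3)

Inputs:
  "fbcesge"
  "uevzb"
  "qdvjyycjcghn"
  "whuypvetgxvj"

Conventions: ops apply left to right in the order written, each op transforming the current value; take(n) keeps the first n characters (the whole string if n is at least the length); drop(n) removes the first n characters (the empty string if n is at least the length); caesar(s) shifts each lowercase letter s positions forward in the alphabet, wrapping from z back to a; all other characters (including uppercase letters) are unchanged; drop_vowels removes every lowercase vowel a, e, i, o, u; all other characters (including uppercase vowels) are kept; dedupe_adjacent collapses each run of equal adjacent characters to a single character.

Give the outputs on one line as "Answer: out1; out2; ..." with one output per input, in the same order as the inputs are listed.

"bcs"; "zb"; "dvj"; "hyp"

Execution, op by op:
  "fbcesge" -> "fbcsg" -> "bcsg" -> "bcs"
  "uevzb" -> "vzb" -> "zb" -> "zb"
  "qdvjyycjcghn" -> "qdvjyycjcghn" -> "dvjyycjcghn" -> "dvj"
  "whuypvetgxvj" -> "whypvtgxvj" -> "hypvtgxvj" -> "hyp"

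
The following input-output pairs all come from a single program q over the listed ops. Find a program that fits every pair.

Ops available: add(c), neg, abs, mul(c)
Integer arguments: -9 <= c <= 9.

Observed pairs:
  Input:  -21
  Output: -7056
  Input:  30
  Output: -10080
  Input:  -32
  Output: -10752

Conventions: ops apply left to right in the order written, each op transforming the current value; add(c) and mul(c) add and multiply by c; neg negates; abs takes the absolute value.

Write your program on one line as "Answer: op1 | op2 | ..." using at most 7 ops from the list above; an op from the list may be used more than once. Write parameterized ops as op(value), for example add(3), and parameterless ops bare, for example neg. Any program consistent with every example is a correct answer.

neg | mul(-7) | mul(2) | abs | mul(4) | mul(-6)

Check, running the answer program on each example:
  -21 -> 21 -> -147 -> -294 -> 294 -> 1176 -> -7056
  30 -> -30 -> 210 -> 420 -> 420 -> 1680 -> -10080
  -32 -> 32 -> -224 -> -448 -> 448 -> 1792 -> -10752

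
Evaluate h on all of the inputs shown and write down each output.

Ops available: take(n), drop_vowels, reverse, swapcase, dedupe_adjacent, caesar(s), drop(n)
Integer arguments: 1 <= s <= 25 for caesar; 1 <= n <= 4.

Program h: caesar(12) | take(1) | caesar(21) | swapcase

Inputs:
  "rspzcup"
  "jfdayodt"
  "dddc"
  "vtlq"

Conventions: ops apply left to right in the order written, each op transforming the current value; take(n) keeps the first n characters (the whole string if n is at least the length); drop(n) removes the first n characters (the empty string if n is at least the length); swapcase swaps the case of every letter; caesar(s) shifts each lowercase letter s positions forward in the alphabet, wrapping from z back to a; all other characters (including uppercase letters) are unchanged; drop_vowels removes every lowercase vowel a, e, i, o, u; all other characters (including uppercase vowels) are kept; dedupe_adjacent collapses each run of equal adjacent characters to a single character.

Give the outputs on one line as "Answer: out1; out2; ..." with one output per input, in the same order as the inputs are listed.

Execution, op by op:
  "rspzcup" -> "deblogb" -> "d" -> "y" -> "Y"
  "jfdayodt" -> "vrpmkapf" -> "v" -> "q" -> "Q"
  "dddc" -> "pppo" -> "p" -> "k" -> "K"
  "vtlq" -> "hfxc" -> "h" -> "c" -> "C"

"Y"; "Q"; "K"; "C"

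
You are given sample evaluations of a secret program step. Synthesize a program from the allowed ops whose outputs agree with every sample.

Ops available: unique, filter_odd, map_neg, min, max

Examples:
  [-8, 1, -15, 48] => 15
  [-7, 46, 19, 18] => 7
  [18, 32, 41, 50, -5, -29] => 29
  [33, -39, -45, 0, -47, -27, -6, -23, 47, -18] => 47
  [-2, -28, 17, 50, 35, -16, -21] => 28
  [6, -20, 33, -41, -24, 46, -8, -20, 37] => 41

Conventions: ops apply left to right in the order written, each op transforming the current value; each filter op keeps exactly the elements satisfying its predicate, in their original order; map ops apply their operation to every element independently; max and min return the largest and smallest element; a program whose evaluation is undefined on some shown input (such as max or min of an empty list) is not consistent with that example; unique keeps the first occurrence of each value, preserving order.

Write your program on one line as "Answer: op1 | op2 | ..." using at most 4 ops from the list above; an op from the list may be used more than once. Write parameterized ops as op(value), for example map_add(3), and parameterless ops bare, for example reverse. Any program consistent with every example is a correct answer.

unique | map_neg | max

Check, running the answer program on each example:
  [-8, 1, -15, 48] -> [-8, 1, -15, 48] -> [8, -1, 15, -48] -> 15
  [-7, 46, 19, 18] -> [-7, 46, 19, 18] -> [7, -46, -19, -18] -> 7
  [18, 32, 41, 50, -5, -29] -> [18, 32, 41, 50, -5, -29] -> [-18, -32, -41, -50, 5, 29] -> 29
  [33, -39, -45, 0, -47, -27, -6, -23, 47, -18] -> [33, -39, -45, 0, -47, -27, -6, -23, 47, -18] -> [-33, 39, 45, 0, 47, 27, 6, 23, -47, 18] -> 47
  [-2, -28, 17, 50, 35, -16, -21] -> [-2, -28, 17, 50, 35, -16, -21] -> [2, 28, -17, -50, -35, 16, 21] -> 28
  [6, -20, 33, -41, -24, 46, -8, -20, 37] -> [6, -20, 33, -41, -24, 46, -8, 37] -> [-6, 20, -33, 41, 24, -46, 8, -37] -> 41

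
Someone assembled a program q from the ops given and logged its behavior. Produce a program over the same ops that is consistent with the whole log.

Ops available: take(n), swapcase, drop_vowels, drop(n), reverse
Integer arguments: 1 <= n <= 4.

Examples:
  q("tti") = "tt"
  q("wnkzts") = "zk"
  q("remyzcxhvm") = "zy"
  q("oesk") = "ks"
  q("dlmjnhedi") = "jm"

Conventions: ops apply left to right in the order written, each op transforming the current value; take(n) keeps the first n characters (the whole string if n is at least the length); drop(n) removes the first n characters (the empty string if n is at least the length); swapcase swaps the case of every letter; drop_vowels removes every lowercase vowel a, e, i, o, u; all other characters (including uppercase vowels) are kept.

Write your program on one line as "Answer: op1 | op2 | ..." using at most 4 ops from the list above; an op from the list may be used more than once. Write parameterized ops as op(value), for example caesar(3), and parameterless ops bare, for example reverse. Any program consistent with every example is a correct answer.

drop_vowels | take(4) | reverse | take(2)

Check, running the answer program on each example:
  "tti" -> "tt" -> "tt" -> "tt" -> "tt"
  "wnkzts" -> "wnkzts" -> "wnkz" -> "zknw" -> "zk"
  "remyzcxhvm" -> "rmyzcxhvm" -> "rmyz" -> "zymr" -> "zy"
  "oesk" -> "sk" -> "sk" -> "ks" -> "ks"
  "dlmjnhedi" -> "dlmjnhd" -> "dlmj" -> "jmld" -> "jm"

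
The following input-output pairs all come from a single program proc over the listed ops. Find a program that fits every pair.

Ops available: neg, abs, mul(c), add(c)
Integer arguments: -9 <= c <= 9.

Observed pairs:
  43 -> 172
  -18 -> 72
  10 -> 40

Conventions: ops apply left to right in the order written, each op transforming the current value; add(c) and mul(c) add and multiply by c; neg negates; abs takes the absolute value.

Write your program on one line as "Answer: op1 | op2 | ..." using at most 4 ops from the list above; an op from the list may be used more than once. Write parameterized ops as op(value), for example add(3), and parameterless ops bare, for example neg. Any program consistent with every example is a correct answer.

abs | mul(-4) | neg

Check, running the answer program on each example:
  43 -> 43 -> -172 -> 172
  -18 -> 18 -> -72 -> 72
  10 -> 10 -> -40 -> 40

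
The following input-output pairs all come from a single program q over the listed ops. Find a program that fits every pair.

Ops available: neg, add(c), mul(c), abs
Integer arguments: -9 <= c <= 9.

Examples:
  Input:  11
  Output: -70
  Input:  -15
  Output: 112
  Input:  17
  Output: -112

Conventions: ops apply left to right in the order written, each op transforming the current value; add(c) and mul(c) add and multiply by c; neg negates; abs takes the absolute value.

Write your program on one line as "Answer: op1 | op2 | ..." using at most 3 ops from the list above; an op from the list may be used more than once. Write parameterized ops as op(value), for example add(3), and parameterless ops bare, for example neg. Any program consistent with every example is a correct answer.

mul(-7) | add(2) | add(5)

Check, running the answer program on each example:
  11 -> -77 -> -75 -> -70
  -15 -> 105 -> 107 -> 112
  17 -> -119 -> -117 -> -112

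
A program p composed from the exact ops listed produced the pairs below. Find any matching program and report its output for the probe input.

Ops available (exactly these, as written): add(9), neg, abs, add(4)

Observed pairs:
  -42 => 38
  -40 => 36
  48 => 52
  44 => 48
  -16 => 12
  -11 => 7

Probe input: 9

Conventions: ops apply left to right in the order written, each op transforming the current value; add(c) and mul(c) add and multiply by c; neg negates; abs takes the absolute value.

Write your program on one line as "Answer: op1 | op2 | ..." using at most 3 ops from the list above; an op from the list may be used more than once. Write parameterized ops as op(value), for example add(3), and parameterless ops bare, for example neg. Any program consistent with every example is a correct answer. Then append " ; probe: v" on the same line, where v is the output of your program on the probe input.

add(4) | abs ; probe: 13

Check, running the answer program on each example:
  -42 -> -38 -> 38
  -40 -> -36 -> 36
  48 -> 52 -> 52
  44 -> 48 -> 48
  -16 -> -12 -> 12
  -11 -> -7 -> 7
  probe: 9 -> 13 -> 13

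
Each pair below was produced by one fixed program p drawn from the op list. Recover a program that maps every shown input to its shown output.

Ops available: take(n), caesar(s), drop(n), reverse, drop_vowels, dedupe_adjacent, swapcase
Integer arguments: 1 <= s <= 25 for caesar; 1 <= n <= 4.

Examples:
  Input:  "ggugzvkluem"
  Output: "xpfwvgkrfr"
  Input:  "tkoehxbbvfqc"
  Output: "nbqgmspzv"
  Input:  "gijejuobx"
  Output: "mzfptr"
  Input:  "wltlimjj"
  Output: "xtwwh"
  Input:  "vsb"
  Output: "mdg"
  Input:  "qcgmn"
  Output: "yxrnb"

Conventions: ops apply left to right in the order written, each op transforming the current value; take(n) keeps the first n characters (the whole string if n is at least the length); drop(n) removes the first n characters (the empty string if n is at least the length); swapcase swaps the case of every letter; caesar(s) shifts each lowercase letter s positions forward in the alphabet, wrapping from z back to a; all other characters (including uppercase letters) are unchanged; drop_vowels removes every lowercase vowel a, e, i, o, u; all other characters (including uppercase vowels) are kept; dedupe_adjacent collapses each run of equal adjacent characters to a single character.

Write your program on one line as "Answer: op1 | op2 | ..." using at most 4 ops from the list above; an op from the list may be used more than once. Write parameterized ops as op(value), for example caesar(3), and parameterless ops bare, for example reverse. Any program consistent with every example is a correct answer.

dedupe_adjacent | reverse | caesar(11) | drop_vowels

Check, running the answer program on each example:
  "ggugzvkluem" -> "gugzvkluem" -> "meulkvzgug" -> "xpfwvgkrfr" -> "xpfwvgkrfr"
  "tkoehxbbvfqc" -> "tkoehxbvfqc" -> "cqfvbxheokt" -> "nbqgmispzve" -> "nbqgmspzv"
  "gijejuobx" -> "gijejuobx" -> "xboujejig" -> "imzfuputr" -> "mzfptr"
  "wltlimjj" -> "wltlimj" -> "jmiltlw" -> "uxtwewh" -> "xtwwh"
  "vsb" -> "vsb" -> "bsv" -> "mdg" -> "mdg"
  "qcgmn" -> "qcgmn" -> "nmgcq" -> "yxrnb" -> "yxrnb"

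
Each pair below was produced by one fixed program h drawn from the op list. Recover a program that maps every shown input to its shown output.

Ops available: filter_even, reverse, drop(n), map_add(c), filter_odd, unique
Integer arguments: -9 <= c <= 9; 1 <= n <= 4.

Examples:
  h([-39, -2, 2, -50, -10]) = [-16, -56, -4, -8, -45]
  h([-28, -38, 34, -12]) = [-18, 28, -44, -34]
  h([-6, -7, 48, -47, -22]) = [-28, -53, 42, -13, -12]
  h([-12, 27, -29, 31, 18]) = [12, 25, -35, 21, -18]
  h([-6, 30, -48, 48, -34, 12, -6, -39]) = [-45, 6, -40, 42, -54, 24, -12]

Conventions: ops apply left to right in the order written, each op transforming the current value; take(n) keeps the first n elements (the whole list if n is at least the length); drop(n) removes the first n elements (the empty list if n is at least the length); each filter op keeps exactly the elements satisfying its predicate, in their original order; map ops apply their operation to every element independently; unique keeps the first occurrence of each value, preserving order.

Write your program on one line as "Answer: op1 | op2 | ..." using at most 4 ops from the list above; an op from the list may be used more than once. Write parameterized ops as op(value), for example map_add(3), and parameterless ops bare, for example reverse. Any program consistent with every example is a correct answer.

unique | map_add(-2) | map_add(-4) | reverse

Check, running the answer program on each example:
  [-39, -2, 2, -50, -10] -> [-39, -2, 2, -50, -10] -> [-41, -4, 0, -52, -12] -> [-45, -8, -4, -56, -16] -> [-16, -56, -4, -8, -45]
  [-28, -38, 34, -12] -> [-28, -38, 34, -12] -> [-30, -40, 32, -14] -> [-34, -44, 28, -18] -> [-18, 28, -44, -34]
  [-6, -7, 48, -47, -22] -> [-6, -7, 48, -47, -22] -> [-8, -9, 46, -49, -24] -> [-12, -13, 42, -53, -28] -> [-28, -53, 42, -13, -12]
  [-12, 27, -29, 31, 18] -> [-12, 27, -29, 31, 18] -> [-14, 25, -31, 29, 16] -> [-18, 21, -35, 25, 12] -> [12, 25, -35, 21, -18]
  [-6, 30, -48, 48, -34, 12, -6, -39] -> [-6, 30, -48, 48, -34, 12, -39] -> [-8, 28, -50, 46, -36, 10, -41] -> [-12, 24, -54, 42, -40, 6, -45] -> [-45, 6, -40, 42, -54, 24, -12]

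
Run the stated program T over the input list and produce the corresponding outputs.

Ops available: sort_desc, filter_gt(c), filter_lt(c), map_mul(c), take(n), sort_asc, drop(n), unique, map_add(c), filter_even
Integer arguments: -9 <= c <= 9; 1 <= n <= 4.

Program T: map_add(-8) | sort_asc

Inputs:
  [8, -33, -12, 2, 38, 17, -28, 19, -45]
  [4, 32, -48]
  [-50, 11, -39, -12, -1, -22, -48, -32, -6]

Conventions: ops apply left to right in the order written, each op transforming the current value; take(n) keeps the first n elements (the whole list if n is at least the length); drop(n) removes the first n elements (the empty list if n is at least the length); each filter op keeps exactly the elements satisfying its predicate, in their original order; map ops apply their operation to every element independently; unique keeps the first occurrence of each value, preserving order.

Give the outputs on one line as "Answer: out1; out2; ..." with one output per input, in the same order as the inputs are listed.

Execution, op by op:
  [8, -33, -12, 2, 38, 17, -28, 19, -45] -> [0, -41, -20, -6, 30, 9, -36, 11, -53] -> [-53, -41, -36, -20, -6, 0, 9, 11, 30]
  [4, 32, -48] -> [-4, 24, -56] -> [-56, -4, 24]
  [-50, 11, -39, -12, -1, -22, -48, -32, -6] -> [-58, 3, -47, -20, -9, -30, -56, -40, -14] -> [-58, -56, -47, -40, -30, -20, -14, -9, 3]

[-53, -41, -36, -20, -6, 0, 9, 11, 30]; [-56, -4, 24]; [-58, -56, -47, -40, -30, -20, -14, -9, 3]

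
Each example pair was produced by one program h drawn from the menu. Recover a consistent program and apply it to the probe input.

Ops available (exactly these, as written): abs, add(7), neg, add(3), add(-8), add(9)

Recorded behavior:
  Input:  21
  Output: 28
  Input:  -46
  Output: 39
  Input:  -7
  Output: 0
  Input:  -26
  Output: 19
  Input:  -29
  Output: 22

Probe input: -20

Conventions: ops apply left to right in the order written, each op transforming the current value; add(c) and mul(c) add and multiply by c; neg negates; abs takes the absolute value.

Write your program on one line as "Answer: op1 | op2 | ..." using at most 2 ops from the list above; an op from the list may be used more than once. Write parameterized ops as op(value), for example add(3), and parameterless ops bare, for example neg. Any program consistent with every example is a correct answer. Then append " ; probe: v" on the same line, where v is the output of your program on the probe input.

add(7) | abs ; probe: 13

Check, running the answer program on each example:
  21 -> 28 -> 28
  -46 -> -39 -> 39
  -7 -> 0 -> 0
  -26 -> -19 -> 19
  -29 -> -22 -> 22
  probe: -20 -> -13 -> 13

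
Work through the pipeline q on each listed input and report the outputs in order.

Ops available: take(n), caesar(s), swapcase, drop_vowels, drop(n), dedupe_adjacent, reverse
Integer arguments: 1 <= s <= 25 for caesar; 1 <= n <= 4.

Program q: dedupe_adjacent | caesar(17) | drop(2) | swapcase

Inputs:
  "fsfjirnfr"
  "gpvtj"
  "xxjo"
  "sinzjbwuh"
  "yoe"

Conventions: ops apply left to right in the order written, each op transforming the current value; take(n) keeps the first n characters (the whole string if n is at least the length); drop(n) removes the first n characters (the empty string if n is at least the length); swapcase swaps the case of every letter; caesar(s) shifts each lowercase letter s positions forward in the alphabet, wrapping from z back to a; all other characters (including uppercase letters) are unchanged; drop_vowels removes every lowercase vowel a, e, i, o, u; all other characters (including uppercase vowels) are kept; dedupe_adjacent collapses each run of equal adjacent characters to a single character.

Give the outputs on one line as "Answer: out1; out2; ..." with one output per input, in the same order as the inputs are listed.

Execution, op by op:
  "fsfjirnfr" -> "fsfjirnfr" -> "wjwaziewi" -> "waziewi" -> "WAZIEWI"
  "gpvtj" -> "gpvtj" -> "xgmka" -> "mka" -> "MKA"
  "xxjo" -> "xjo" -> "oaf" -> "f" -> "F"
  "sinzjbwuh" -> "sinzjbwuh" -> "jzeqasnly" -> "eqasnly" -> "EQASNLY"
  "yoe" -> "yoe" -> "pfv" -> "v" -> "V"

"WAZIEWI"; "MKA"; "F"; "EQASNLY"; "V"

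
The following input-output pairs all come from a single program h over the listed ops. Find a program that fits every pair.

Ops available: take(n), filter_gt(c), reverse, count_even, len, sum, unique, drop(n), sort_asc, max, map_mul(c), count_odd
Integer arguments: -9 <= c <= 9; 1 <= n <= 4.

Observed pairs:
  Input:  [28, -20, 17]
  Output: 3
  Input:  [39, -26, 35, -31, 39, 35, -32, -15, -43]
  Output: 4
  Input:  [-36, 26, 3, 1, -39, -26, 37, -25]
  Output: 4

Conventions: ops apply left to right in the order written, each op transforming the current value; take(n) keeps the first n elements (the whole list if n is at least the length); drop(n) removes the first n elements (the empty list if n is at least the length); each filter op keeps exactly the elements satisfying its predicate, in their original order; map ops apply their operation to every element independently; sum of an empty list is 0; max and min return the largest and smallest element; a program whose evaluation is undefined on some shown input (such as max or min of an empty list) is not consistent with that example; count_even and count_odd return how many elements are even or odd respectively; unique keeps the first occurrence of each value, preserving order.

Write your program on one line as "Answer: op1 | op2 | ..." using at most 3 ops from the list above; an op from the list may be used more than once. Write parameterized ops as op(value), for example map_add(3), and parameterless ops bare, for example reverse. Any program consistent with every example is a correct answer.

take(4) | len

Check, running the answer program on each example:
  [28, -20, 17] -> [28, -20, 17] -> 3
  [39, -26, 35, -31, 39, 35, -32, -15, -43] -> [39, -26, 35, -31] -> 4
  [-36, 26, 3, 1, -39, -26, 37, -25] -> [-36, 26, 3, 1] -> 4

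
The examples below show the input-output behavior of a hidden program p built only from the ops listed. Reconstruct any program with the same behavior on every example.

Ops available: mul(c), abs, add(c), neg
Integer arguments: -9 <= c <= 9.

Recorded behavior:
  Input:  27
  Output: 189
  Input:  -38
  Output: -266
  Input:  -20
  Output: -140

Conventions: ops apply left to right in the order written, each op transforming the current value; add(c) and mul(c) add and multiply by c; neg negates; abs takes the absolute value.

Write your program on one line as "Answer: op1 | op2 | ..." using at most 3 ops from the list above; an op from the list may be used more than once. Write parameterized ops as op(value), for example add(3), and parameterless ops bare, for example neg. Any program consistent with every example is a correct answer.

mul(-7) | neg

Check, running the answer program on each example:
  27 -> -189 -> 189
  -38 -> 266 -> -266
  -20 -> 140 -> -140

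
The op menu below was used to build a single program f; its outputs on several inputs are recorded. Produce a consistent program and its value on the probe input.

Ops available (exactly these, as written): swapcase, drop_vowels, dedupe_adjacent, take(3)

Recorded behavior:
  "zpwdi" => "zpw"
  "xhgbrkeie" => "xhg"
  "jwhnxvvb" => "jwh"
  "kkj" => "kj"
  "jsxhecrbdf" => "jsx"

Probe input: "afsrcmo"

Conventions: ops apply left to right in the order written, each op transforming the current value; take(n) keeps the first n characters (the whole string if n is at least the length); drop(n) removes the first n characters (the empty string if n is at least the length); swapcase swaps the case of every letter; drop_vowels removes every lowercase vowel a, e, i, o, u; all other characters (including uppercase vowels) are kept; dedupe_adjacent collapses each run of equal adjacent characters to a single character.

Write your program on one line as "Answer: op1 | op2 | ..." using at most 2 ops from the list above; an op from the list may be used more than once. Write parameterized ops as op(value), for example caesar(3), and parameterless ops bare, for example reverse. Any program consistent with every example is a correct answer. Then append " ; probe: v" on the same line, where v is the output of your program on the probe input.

dedupe_adjacent | take(3) ; probe: "afs"

Check, running the answer program on each example:
  "zpwdi" -> "zpwdi" -> "zpw"
  "xhgbrkeie" -> "xhgbrkeie" -> "xhg"
  "jwhnxvvb" -> "jwhnxvb" -> "jwh"
  "kkj" -> "kj" -> "kj"
  "jsxhecrbdf" -> "jsxhecrbdf" -> "jsx"
  probe: "afsrcmo" -> "afsrcmo" -> "afs"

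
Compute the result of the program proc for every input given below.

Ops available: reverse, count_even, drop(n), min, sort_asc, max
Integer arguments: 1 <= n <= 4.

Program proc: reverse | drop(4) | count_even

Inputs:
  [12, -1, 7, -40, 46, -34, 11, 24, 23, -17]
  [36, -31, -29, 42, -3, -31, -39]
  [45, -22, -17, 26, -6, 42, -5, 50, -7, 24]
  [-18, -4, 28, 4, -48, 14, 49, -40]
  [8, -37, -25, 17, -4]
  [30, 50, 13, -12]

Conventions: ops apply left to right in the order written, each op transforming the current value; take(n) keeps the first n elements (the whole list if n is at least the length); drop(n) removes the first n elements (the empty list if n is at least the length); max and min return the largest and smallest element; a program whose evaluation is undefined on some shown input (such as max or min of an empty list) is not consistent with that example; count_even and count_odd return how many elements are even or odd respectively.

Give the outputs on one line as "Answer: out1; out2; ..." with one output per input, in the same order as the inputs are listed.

Execution, op by op:
  [12, -1, 7, -40, 46, -34, 11, 24, 23, -17] -> [-17, 23, 24, 11, -34, 46, -40, 7, -1, 12] -> [-34, 46, -40, 7, -1, 12] -> 4
  [36, -31, -29, 42, -3, -31, -39] -> [-39, -31, -3, 42, -29, -31, 36] -> [-29, -31, 36] -> 1
  [45, -22, -17, 26, -6, 42, -5, 50, -7, 24] -> [24, -7, 50, -5, 42, -6, 26, -17, -22, 45] -> [42, -6, 26, -17, -22, 45] -> 4
  [-18, -4, 28, 4, -48, 14, 49, -40] -> [-40, 49, 14, -48, 4, 28, -4, -18] -> [4, 28, -4, -18] -> 4
  [8, -37, -25, 17, -4] -> [-4, 17, -25, -37, 8] -> [8] -> 1
  [30, 50, 13, -12] -> [-12, 13, 50, 30] -> [] -> 0

4; 1; 4; 4; 1; 0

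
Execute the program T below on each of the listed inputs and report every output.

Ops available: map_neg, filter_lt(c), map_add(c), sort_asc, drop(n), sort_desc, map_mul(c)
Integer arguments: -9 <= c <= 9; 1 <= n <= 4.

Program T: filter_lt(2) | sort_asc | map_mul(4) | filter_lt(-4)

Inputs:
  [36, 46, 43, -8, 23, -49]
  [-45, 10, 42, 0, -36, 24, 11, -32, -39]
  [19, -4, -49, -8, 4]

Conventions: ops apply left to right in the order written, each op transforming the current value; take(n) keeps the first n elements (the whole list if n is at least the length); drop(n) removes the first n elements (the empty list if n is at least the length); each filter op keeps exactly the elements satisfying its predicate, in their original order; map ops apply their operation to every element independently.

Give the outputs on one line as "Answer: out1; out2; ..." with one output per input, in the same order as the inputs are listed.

[-196, -32]; [-180, -156, -144, -128]; [-196, -32, -16]

Execution, op by op:
  [36, 46, 43, -8, 23, -49] -> [-8, -49] -> [-49, -8] -> [-196, -32] -> [-196, -32]
  [-45, 10, 42, 0, -36, 24, 11, -32, -39] -> [-45, 0, -36, -32, -39] -> [-45, -39, -36, -32, 0] -> [-180, -156, -144, -128, 0] -> [-180, -156, -144, -128]
  [19, -4, -49, -8, 4] -> [-4, -49, -8] -> [-49, -8, -4] -> [-196, -32, -16] -> [-196, -32, -16]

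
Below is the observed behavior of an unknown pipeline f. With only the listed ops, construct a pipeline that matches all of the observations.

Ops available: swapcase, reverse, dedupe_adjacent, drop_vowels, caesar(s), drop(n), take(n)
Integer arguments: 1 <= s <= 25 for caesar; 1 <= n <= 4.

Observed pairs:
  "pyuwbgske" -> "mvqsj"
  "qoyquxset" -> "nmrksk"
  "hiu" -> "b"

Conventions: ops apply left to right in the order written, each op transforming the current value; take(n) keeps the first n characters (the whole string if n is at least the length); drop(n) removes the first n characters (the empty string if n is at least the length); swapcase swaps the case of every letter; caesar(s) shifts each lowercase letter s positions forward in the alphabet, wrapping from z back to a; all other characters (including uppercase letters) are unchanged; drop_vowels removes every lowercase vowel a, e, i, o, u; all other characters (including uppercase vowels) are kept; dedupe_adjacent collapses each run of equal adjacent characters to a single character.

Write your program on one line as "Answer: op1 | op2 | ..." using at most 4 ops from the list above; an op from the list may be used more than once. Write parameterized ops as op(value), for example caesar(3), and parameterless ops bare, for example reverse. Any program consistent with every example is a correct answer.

drop_vowels | caesar(20) | reverse | drop_vowels

Check, running the answer program on each example:
  "pyuwbgske" -> "pywbgsk" -> "jsqvame" -> "emavqsj" -> "mvqsj"
  "qoyquxset" -> "qyqxst" -> "kskrmn" -> "nmrksk" -> "nmrksk"
  "hiu" -> "h" -> "b" -> "b" -> "b"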